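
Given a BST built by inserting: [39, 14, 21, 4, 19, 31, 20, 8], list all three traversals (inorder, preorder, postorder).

Tree insertion order: [39, 14, 21, 4, 19, 31, 20, 8]
Tree (level-order array): [39, 14, None, 4, 21, None, 8, 19, 31, None, None, None, 20]
Inorder (L, root, R): [4, 8, 14, 19, 20, 21, 31, 39]
Preorder (root, L, R): [39, 14, 4, 8, 21, 19, 20, 31]
Postorder (L, R, root): [8, 4, 20, 19, 31, 21, 14, 39]


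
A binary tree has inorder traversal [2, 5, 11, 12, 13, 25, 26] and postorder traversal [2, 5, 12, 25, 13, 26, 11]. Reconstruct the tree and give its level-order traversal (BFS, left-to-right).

Inorder:   [2, 5, 11, 12, 13, 25, 26]
Postorder: [2, 5, 12, 25, 13, 26, 11]
Algorithm: postorder visits root last, so walk postorder right-to-left;
each value is the root of the current inorder slice — split it at that
value, recurse on the right subtree first, then the left.
Recursive splits:
  root=11; inorder splits into left=[2, 5], right=[12, 13, 25, 26]
  root=26; inorder splits into left=[12, 13, 25], right=[]
  root=13; inorder splits into left=[12], right=[25]
  root=25; inorder splits into left=[], right=[]
  root=12; inorder splits into left=[], right=[]
  root=5; inorder splits into left=[2], right=[]
  root=2; inorder splits into left=[], right=[]
Reconstructed level-order: [11, 5, 26, 2, 13, 12, 25]


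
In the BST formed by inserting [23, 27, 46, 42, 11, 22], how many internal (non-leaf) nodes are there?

Tree built from: [23, 27, 46, 42, 11, 22]
Tree (level-order array): [23, 11, 27, None, 22, None, 46, None, None, 42]
Rule: An internal node has at least one child.
Per-node child counts:
  node 23: 2 child(ren)
  node 11: 1 child(ren)
  node 22: 0 child(ren)
  node 27: 1 child(ren)
  node 46: 1 child(ren)
  node 42: 0 child(ren)
Matching nodes: [23, 11, 27, 46]
Count of internal (non-leaf) nodes: 4


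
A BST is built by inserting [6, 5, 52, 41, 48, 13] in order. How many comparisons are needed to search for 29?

Search path for 29: 6 -> 52 -> 41 -> 13
Found: False
Comparisons: 4


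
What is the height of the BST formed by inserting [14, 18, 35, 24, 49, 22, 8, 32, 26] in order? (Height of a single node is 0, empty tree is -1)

Insertion order: [14, 18, 35, 24, 49, 22, 8, 32, 26]
Tree (level-order array): [14, 8, 18, None, None, None, 35, 24, 49, 22, 32, None, None, None, None, 26]
Compute height bottom-up (empty subtree = -1):
  height(8) = 1 + max(-1, -1) = 0
  height(22) = 1 + max(-1, -1) = 0
  height(26) = 1 + max(-1, -1) = 0
  height(32) = 1 + max(0, -1) = 1
  height(24) = 1 + max(0, 1) = 2
  height(49) = 1 + max(-1, -1) = 0
  height(35) = 1 + max(2, 0) = 3
  height(18) = 1 + max(-1, 3) = 4
  height(14) = 1 + max(0, 4) = 5
Height = 5


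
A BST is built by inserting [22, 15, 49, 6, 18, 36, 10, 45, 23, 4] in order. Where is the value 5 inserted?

Starting tree (level order): [22, 15, 49, 6, 18, 36, None, 4, 10, None, None, 23, 45]
Insertion path: 22 -> 15 -> 6 -> 4
Result: insert 5 as right child of 4
Final tree (level order): [22, 15, 49, 6, 18, 36, None, 4, 10, None, None, 23, 45, None, 5]


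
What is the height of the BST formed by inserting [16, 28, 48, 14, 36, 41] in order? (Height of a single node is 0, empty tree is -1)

Insertion order: [16, 28, 48, 14, 36, 41]
Tree (level-order array): [16, 14, 28, None, None, None, 48, 36, None, None, 41]
Compute height bottom-up (empty subtree = -1):
  height(14) = 1 + max(-1, -1) = 0
  height(41) = 1 + max(-1, -1) = 0
  height(36) = 1 + max(-1, 0) = 1
  height(48) = 1 + max(1, -1) = 2
  height(28) = 1 + max(-1, 2) = 3
  height(16) = 1 + max(0, 3) = 4
Height = 4


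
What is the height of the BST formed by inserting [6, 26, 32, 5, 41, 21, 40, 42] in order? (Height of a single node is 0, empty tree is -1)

Insertion order: [6, 26, 32, 5, 41, 21, 40, 42]
Tree (level-order array): [6, 5, 26, None, None, 21, 32, None, None, None, 41, 40, 42]
Compute height bottom-up (empty subtree = -1):
  height(5) = 1 + max(-1, -1) = 0
  height(21) = 1 + max(-1, -1) = 0
  height(40) = 1 + max(-1, -1) = 0
  height(42) = 1 + max(-1, -1) = 0
  height(41) = 1 + max(0, 0) = 1
  height(32) = 1 + max(-1, 1) = 2
  height(26) = 1 + max(0, 2) = 3
  height(6) = 1 + max(0, 3) = 4
Height = 4


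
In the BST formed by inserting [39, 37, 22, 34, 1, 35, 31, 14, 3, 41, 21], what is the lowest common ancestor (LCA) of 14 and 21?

Tree insertion order: [39, 37, 22, 34, 1, 35, 31, 14, 3, 41, 21]
Tree (level-order array): [39, 37, 41, 22, None, None, None, 1, 34, None, 14, 31, 35, 3, 21]
In a BST, the LCA of p=14, q=21 is the first node v on the
root-to-leaf path with p <= v <= q (go left if both < v, right if both > v).
Walk from root:
  at 39: both 14 and 21 < 39, go left
  at 37: both 14 and 21 < 37, go left
  at 22: both 14 and 21 < 22, go left
  at 1: both 14 and 21 > 1, go right
  at 14: 14 <= 14 <= 21, this is the LCA
LCA = 14


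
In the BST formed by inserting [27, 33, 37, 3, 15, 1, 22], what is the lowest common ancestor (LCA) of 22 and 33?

Tree insertion order: [27, 33, 37, 3, 15, 1, 22]
Tree (level-order array): [27, 3, 33, 1, 15, None, 37, None, None, None, 22]
In a BST, the LCA of p=22, q=33 is the first node v on the
root-to-leaf path with p <= v <= q (go left if both < v, right if both > v).
Walk from root:
  at 27: 22 <= 27 <= 33, this is the LCA
LCA = 27


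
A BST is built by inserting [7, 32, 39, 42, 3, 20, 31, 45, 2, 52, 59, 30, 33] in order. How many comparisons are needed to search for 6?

Search path for 6: 7 -> 3
Found: False
Comparisons: 2


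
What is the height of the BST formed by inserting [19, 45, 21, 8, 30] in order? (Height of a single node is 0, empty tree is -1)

Insertion order: [19, 45, 21, 8, 30]
Tree (level-order array): [19, 8, 45, None, None, 21, None, None, 30]
Compute height bottom-up (empty subtree = -1):
  height(8) = 1 + max(-1, -1) = 0
  height(30) = 1 + max(-1, -1) = 0
  height(21) = 1 + max(-1, 0) = 1
  height(45) = 1 + max(1, -1) = 2
  height(19) = 1 + max(0, 2) = 3
Height = 3


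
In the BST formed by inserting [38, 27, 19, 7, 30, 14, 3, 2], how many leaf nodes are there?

Tree built from: [38, 27, 19, 7, 30, 14, 3, 2]
Tree (level-order array): [38, 27, None, 19, 30, 7, None, None, None, 3, 14, 2]
Rule: A leaf has 0 children.
Per-node child counts:
  node 38: 1 child(ren)
  node 27: 2 child(ren)
  node 19: 1 child(ren)
  node 7: 2 child(ren)
  node 3: 1 child(ren)
  node 2: 0 child(ren)
  node 14: 0 child(ren)
  node 30: 0 child(ren)
Matching nodes: [2, 14, 30]
Count of leaf nodes: 3


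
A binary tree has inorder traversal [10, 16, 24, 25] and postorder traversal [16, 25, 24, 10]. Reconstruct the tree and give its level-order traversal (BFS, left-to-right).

Inorder:   [10, 16, 24, 25]
Postorder: [16, 25, 24, 10]
Algorithm: postorder visits root last, so walk postorder right-to-left;
each value is the root of the current inorder slice — split it at that
value, recurse on the right subtree first, then the left.
Recursive splits:
  root=10; inorder splits into left=[], right=[16, 24, 25]
  root=24; inorder splits into left=[16], right=[25]
  root=25; inorder splits into left=[], right=[]
  root=16; inorder splits into left=[], right=[]
Reconstructed level-order: [10, 24, 16, 25]


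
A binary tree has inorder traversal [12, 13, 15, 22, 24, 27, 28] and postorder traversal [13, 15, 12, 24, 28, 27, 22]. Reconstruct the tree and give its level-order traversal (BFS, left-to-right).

Inorder:   [12, 13, 15, 22, 24, 27, 28]
Postorder: [13, 15, 12, 24, 28, 27, 22]
Algorithm: postorder visits root last, so walk postorder right-to-left;
each value is the root of the current inorder slice — split it at that
value, recurse on the right subtree first, then the left.
Recursive splits:
  root=22; inorder splits into left=[12, 13, 15], right=[24, 27, 28]
  root=27; inorder splits into left=[24], right=[28]
  root=28; inorder splits into left=[], right=[]
  root=24; inorder splits into left=[], right=[]
  root=12; inorder splits into left=[], right=[13, 15]
  root=15; inorder splits into left=[13], right=[]
  root=13; inorder splits into left=[], right=[]
Reconstructed level-order: [22, 12, 27, 15, 24, 28, 13]


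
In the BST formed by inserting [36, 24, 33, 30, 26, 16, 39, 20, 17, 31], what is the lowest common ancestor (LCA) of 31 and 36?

Tree insertion order: [36, 24, 33, 30, 26, 16, 39, 20, 17, 31]
Tree (level-order array): [36, 24, 39, 16, 33, None, None, None, 20, 30, None, 17, None, 26, 31]
In a BST, the LCA of p=31, q=36 is the first node v on the
root-to-leaf path with p <= v <= q (go left if both < v, right if both > v).
Walk from root:
  at 36: 31 <= 36 <= 36, this is the LCA
LCA = 36


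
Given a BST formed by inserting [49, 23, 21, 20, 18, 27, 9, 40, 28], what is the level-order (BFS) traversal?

Tree insertion order: [49, 23, 21, 20, 18, 27, 9, 40, 28]
Tree (level-order array): [49, 23, None, 21, 27, 20, None, None, 40, 18, None, 28, None, 9]
BFS from the root, enqueuing left then right child of each popped node:
  queue [49] -> pop 49, enqueue [23], visited so far: [49]
  queue [23] -> pop 23, enqueue [21, 27], visited so far: [49, 23]
  queue [21, 27] -> pop 21, enqueue [20], visited so far: [49, 23, 21]
  queue [27, 20] -> pop 27, enqueue [40], visited so far: [49, 23, 21, 27]
  queue [20, 40] -> pop 20, enqueue [18], visited so far: [49, 23, 21, 27, 20]
  queue [40, 18] -> pop 40, enqueue [28], visited so far: [49, 23, 21, 27, 20, 40]
  queue [18, 28] -> pop 18, enqueue [9], visited so far: [49, 23, 21, 27, 20, 40, 18]
  queue [28, 9] -> pop 28, enqueue [none], visited so far: [49, 23, 21, 27, 20, 40, 18, 28]
  queue [9] -> pop 9, enqueue [none], visited so far: [49, 23, 21, 27, 20, 40, 18, 28, 9]
Result: [49, 23, 21, 27, 20, 40, 18, 28, 9]


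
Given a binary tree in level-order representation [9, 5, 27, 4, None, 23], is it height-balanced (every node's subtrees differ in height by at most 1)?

Tree (level-order array): [9, 5, 27, 4, None, 23]
Definition: a tree is height-balanced if, at every node, |h(left) - h(right)| <= 1 (empty subtree has height -1).
Bottom-up per-node check:
  node 4: h_left=-1, h_right=-1, diff=0 [OK], height=0
  node 5: h_left=0, h_right=-1, diff=1 [OK], height=1
  node 23: h_left=-1, h_right=-1, diff=0 [OK], height=0
  node 27: h_left=0, h_right=-1, diff=1 [OK], height=1
  node 9: h_left=1, h_right=1, diff=0 [OK], height=2
All nodes satisfy the balance condition.
Result: Balanced


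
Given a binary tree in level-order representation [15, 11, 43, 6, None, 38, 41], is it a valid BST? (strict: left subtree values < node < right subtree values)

Level-order array: [15, 11, 43, 6, None, 38, 41]
Validate using subtree bounds (lo, hi): at each node, require lo < value < hi,
then recurse left with hi=value and right with lo=value.
Preorder trace (stopping at first violation):
  at node 15 with bounds (-inf, +inf): OK
  at node 11 with bounds (-inf, 15): OK
  at node 6 with bounds (-inf, 11): OK
  at node 43 with bounds (15, +inf): OK
  at node 38 with bounds (15, 43): OK
  at node 41 with bounds (43, +inf): VIOLATION
Node 41 violates its bound: not (43 < 41 < +inf).
Result: Not a valid BST


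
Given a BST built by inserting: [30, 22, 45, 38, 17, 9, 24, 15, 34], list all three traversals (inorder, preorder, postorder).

Tree insertion order: [30, 22, 45, 38, 17, 9, 24, 15, 34]
Tree (level-order array): [30, 22, 45, 17, 24, 38, None, 9, None, None, None, 34, None, None, 15]
Inorder (L, root, R): [9, 15, 17, 22, 24, 30, 34, 38, 45]
Preorder (root, L, R): [30, 22, 17, 9, 15, 24, 45, 38, 34]
Postorder (L, R, root): [15, 9, 17, 24, 22, 34, 38, 45, 30]


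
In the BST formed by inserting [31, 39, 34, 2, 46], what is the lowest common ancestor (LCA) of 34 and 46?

Tree insertion order: [31, 39, 34, 2, 46]
Tree (level-order array): [31, 2, 39, None, None, 34, 46]
In a BST, the LCA of p=34, q=46 is the first node v on the
root-to-leaf path with p <= v <= q (go left if both < v, right if both > v).
Walk from root:
  at 31: both 34 and 46 > 31, go right
  at 39: 34 <= 39 <= 46, this is the LCA
LCA = 39


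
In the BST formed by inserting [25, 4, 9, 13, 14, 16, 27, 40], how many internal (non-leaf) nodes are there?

Tree built from: [25, 4, 9, 13, 14, 16, 27, 40]
Tree (level-order array): [25, 4, 27, None, 9, None, 40, None, 13, None, None, None, 14, None, 16]
Rule: An internal node has at least one child.
Per-node child counts:
  node 25: 2 child(ren)
  node 4: 1 child(ren)
  node 9: 1 child(ren)
  node 13: 1 child(ren)
  node 14: 1 child(ren)
  node 16: 0 child(ren)
  node 27: 1 child(ren)
  node 40: 0 child(ren)
Matching nodes: [25, 4, 9, 13, 14, 27]
Count of internal (non-leaf) nodes: 6


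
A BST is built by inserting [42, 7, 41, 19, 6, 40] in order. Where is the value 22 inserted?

Starting tree (level order): [42, 7, None, 6, 41, None, None, 19, None, None, 40]
Insertion path: 42 -> 7 -> 41 -> 19 -> 40
Result: insert 22 as left child of 40
Final tree (level order): [42, 7, None, 6, 41, None, None, 19, None, None, 40, 22]


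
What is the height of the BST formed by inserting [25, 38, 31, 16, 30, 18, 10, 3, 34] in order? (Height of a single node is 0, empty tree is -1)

Insertion order: [25, 38, 31, 16, 30, 18, 10, 3, 34]
Tree (level-order array): [25, 16, 38, 10, 18, 31, None, 3, None, None, None, 30, 34]
Compute height bottom-up (empty subtree = -1):
  height(3) = 1 + max(-1, -1) = 0
  height(10) = 1 + max(0, -1) = 1
  height(18) = 1 + max(-1, -1) = 0
  height(16) = 1 + max(1, 0) = 2
  height(30) = 1 + max(-1, -1) = 0
  height(34) = 1 + max(-1, -1) = 0
  height(31) = 1 + max(0, 0) = 1
  height(38) = 1 + max(1, -1) = 2
  height(25) = 1 + max(2, 2) = 3
Height = 3


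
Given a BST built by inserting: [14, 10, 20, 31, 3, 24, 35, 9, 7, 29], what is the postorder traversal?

Tree insertion order: [14, 10, 20, 31, 3, 24, 35, 9, 7, 29]
Tree (level-order array): [14, 10, 20, 3, None, None, 31, None, 9, 24, 35, 7, None, None, 29]
Postorder traversal: [7, 9, 3, 10, 29, 24, 35, 31, 20, 14]


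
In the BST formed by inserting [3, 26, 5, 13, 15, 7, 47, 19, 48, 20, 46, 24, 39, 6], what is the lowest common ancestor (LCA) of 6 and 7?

Tree insertion order: [3, 26, 5, 13, 15, 7, 47, 19, 48, 20, 46, 24, 39, 6]
Tree (level-order array): [3, None, 26, 5, 47, None, 13, 46, 48, 7, 15, 39, None, None, None, 6, None, None, 19, None, None, None, None, None, 20, None, 24]
In a BST, the LCA of p=6, q=7 is the first node v on the
root-to-leaf path with p <= v <= q (go left if both < v, right if both > v).
Walk from root:
  at 3: both 6 and 7 > 3, go right
  at 26: both 6 and 7 < 26, go left
  at 5: both 6 and 7 > 5, go right
  at 13: both 6 and 7 < 13, go left
  at 7: 6 <= 7 <= 7, this is the LCA
LCA = 7


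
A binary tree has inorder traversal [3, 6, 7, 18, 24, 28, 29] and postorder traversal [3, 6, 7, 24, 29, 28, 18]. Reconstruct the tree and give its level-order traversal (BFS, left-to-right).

Inorder:   [3, 6, 7, 18, 24, 28, 29]
Postorder: [3, 6, 7, 24, 29, 28, 18]
Algorithm: postorder visits root last, so walk postorder right-to-left;
each value is the root of the current inorder slice — split it at that
value, recurse on the right subtree first, then the left.
Recursive splits:
  root=18; inorder splits into left=[3, 6, 7], right=[24, 28, 29]
  root=28; inorder splits into left=[24], right=[29]
  root=29; inorder splits into left=[], right=[]
  root=24; inorder splits into left=[], right=[]
  root=7; inorder splits into left=[3, 6], right=[]
  root=6; inorder splits into left=[3], right=[]
  root=3; inorder splits into left=[], right=[]
Reconstructed level-order: [18, 7, 28, 6, 24, 29, 3]


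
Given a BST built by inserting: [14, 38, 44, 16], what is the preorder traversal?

Tree insertion order: [14, 38, 44, 16]
Tree (level-order array): [14, None, 38, 16, 44]
Preorder traversal: [14, 38, 16, 44]


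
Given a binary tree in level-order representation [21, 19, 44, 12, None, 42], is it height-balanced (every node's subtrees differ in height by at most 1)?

Tree (level-order array): [21, 19, 44, 12, None, 42]
Definition: a tree is height-balanced if, at every node, |h(left) - h(right)| <= 1 (empty subtree has height -1).
Bottom-up per-node check:
  node 12: h_left=-1, h_right=-1, diff=0 [OK], height=0
  node 19: h_left=0, h_right=-1, diff=1 [OK], height=1
  node 42: h_left=-1, h_right=-1, diff=0 [OK], height=0
  node 44: h_left=0, h_right=-1, diff=1 [OK], height=1
  node 21: h_left=1, h_right=1, diff=0 [OK], height=2
All nodes satisfy the balance condition.
Result: Balanced


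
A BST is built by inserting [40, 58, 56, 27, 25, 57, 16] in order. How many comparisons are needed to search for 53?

Search path for 53: 40 -> 58 -> 56
Found: False
Comparisons: 3


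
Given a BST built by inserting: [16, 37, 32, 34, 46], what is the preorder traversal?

Tree insertion order: [16, 37, 32, 34, 46]
Tree (level-order array): [16, None, 37, 32, 46, None, 34]
Preorder traversal: [16, 37, 32, 34, 46]


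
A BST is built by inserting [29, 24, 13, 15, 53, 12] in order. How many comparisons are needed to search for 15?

Search path for 15: 29 -> 24 -> 13 -> 15
Found: True
Comparisons: 4


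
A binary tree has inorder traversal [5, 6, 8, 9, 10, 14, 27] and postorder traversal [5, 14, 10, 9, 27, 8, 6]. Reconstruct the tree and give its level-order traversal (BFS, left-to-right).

Inorder:   [5, 6, 8, 9, 10, 14, 27]
Postorder: [5, 14, 10, 9, 27, 8, 6]
Algorithm: postorder visits root last, so walk postorder right-to-left;
each value is the root of the current inorder slice — split it at that
value, recurse on the right subtree first, then the left.
Recursive splits:
  root=6; inorder splits into left=[5], right=[8, 9, 10, 14, 27]
  root=8; inorder splits into left=[], right=[9, 10, 14, 27]
  root=27; inorder splits into left=[9, 10, 14], right=[]
  root=9; inorder splits into left=[], right=[10, 14]
  root=10; inorder splits into left=[], right=[14]
  root=14; inorder splits into left=[], right=[]
  root=5; inorder splits into left=[], right=[]
Reconstructed level-order: [6, 5, 8, 27, 9, 10, 14]


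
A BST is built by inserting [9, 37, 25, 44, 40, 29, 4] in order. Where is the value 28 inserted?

Starting tree (level order): [9, 4, 37, None, None, 25, 44, None, 29, 40]
Insertion path: 9 -> 37 -> 25 -> 29
Result: insert 28 as left child of 29
Final tree (level order): [9, 4, 37, None, None, 25, 44, None, 29, 40, None, 28]


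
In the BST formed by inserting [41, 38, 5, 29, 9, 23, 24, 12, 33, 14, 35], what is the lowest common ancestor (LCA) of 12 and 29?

Tree insertion order: [41, 38, 5, 29, 9, 23, 24, 12, 33, 14, 35]
Tree (level-order array): [41, 38, None, 5, None, None, 29, 9, 33, None, 23, None, 35, 12, 24, None, None, None, 14]
In a BST, the LCA of p=12, q=29 is the first node v on the
root-to-leaf path with p <= v <= q (go left if both < v, right if both > v).
Walk from root:
  at 41: both 12 and 29 < 41, go left
  at 38: both 12 and 29 < 38, go left
  at 5: both 12 and 29 > 5, go right
  at 29: 12 <= 29 <= 29, this is the LCA
LCA = 29


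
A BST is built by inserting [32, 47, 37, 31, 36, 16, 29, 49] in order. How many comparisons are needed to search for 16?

Search path for 16: 32 -> 31 -> 16
Found: True
Comparisons: 3


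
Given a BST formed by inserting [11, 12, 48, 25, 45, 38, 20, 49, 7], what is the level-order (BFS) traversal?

Tree insertion order: [11, 12, 48, 25, 45, 38, 20, 49, 7]
Tree (level-order array): [11, 7, 12, None, None, None, 48, 25, 49, 20, 45, None, None, None, None, 38]
BFS from the root, enqueuing left then right child of each popped node:
  queue [11] -> pop 11, enqueue [7, 12], visited so far: [11]
  queue [7, 12] -> pop 7, enqueue [none], visited so far: [11, 7]
  queue [12] -> pop 12, enqueue [48], visited so far: [11, 7, 12]
  queue [48] -> pop 48, enqueue [25, 49], visited so far: [11, 7, 12, 48]
  queue [25, 49] -> pop 25, enqueue [20, 45], visited so far: [11, 7, 12, 48, 25]
  queue [49, 20, 45] -> pop 49, enqueue [none], visited so far: [11, 7, 12, 48, 25, 49]
  queue [20, 45] -> pop 20, enqueue [none], visited so far: [11, 7, 12, 48, 25, 49, 20]
  queue [45] -> pop 45, enqueue [38], visited so far: [11, 7, 12, 48, 25, 49, 20, 45]
  queue [38] -> pop 38, enqueue [none], visited so far: [11, 7, 12, 48, 25, 49, 20, 45, 38]
Result: [11, 7, 12, 48, 25, 49, 20, 45, 38]


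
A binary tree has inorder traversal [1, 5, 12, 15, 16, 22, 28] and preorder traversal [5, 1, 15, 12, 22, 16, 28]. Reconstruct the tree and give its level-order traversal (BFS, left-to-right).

Inorder:  [1, 5, 12, 15, 16, 22, 28]
Preorder: [5, 1, 15, 12, 22, 16, 28]
Algorithm: preorder visits root first, so consume preorder in order;
for each root, split the current inorder slice at that value into
left-subtree inorder and right-subtree inorder, then recurse.
Recursive splits:
  root=5; inorder splits into left=[1], right=[12, 15, 16, 22, 28]
  root=1; inorder splits into left=[], right=[]
  root=15; inorder splits into left=[12], right=[16, 22, 28]
  root=12; inorder splits into left=[], right=[]
  root=22; inorder splits into left=[16], right=[28]
  root=16; inorder splits into left=[], right=[]
  root=28; inorder splits into left=[], right=[]
Reconstructed level-order: [5, 1, 15, 12, 22, 16, 28]


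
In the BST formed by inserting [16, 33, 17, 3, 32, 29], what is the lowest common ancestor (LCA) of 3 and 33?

Tree insertion order: [16, 33, 17, 3, 32, 29]
Tree (level-order array): [16, 3, 33, None, None, 17, None, None, 32, 29]
In a BST, the LCA of p=3, q=33 is the first node v on the
root-to-leaf path with p <= v <= q (go left if both < v, right if both > v).
Walk from root:
  at 16: 3 <= 16 <= 33, this is the LCA
LCA = 16


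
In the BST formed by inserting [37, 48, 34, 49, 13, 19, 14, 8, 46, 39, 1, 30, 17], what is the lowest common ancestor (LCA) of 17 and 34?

Tree insertion order: [37, 48, 34, 49, 13, 19, 14, 8, 46, 39, 1, 30, 17]
Tree (level-order array): [37, 34, 48, 13, None, 46, 49, 8, 19, 39, None, None, None, 1, None, 14, 30, None, None, None, None, None, 17]
In a BST, the LCA of p=17, q=34 is the first node v on the
root-to-leaf path with p <= v <= q (go left if both < v, right if both > v).
Walk from root:
  at 37: both 17 and 34 < 37, go left
  at 34: 17 <= 34 <= 34, this is the LCA
LCA = 34


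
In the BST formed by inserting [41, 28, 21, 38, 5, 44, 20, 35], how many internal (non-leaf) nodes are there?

Tree built from: [41, 28, 21, 38, 5, 44, 20, 35]
Tree (level-order array): [41, 28, 44, 21, 38, None, None, 5, None, 35, None, None, 20]
Rule: An internal node has at least one child.
Per-node child counts:
  node 41: 2 child(ren)
  node 28: 2 child(ren)
  node 21: 1 child(ren)
  node 5: 1 child(ren)
  node 20: 0 child(ren)
  node 38: 1 child(ren)
  node 35: 0 child(ren)
  node 44: 0 child(ren)
Matching nodes: [41, 28, 21, 5, 38]
Count of internal (non-leaf) nodes: 5


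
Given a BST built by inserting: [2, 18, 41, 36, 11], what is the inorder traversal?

Tree insertion order: [2, 18, 41, 36, 11]
Tree (level-order array): [2, None, 18, 11, 41, None, None, 36]
Inorder traversal: [2, 11, 18, 36, 41]


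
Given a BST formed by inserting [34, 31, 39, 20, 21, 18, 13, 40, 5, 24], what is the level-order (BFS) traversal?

Tree insertion order: [34, 31, 39, 20, 21, 18, 13, 40, 5, 24]
Tree (level-order array): [34, 31, 39, 20, None, None, 40, 18, 21, None, None, 13, None, None, 24, 5]
BFS from the root, enqueuing left then right child of each popped node:
  queue [34] -> pop 34, enqueue [31, 39], visited so far: [34]
  queue [31, 39] -> pop 31, enqueue [20], visited so far: [34, 31]
  queue [39, 20] -> pop 39, enqueue [40], visited so far: [34, 31, 39]
  queue [20, 40] -> pop 20, enqueue [18, 21], visited so far: [34, 31, 39, 20]
  queue [40, 18, 21] -> pop 40, enqueue [none], visited so far: [34, 31, 39, 20, 40]
  queue [18, 21] -> pop 18, enqueue [13], visited so far: [34, 31, 39, 20, 40, 18]
  queue [21, 13] -> pop 21, enqueue [24], visited so far: [34, 31, 39, 20, 40, 18, 21]
  queue [13, 24] -> pop 13, enqueue [5], visited so far: [34, 31, 39, 20, 40, 18, 21, 13]
  queue [24, 5] -> pop 24, enqueue [none], visited so far: [34, 31, 39, 20, 40, 18, 21, 13, 24]
  queue [5] -> pop 5, enqueue [none], visited so far: [34, 31, 39, 20, 40, 18, 21, 13, 24, 5]
Result: [34, 31, 39, 20, 40, 18, 21, 13, 24, 5]


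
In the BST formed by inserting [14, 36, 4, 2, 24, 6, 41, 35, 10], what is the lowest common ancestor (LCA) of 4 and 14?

Tree insertion order: [14, 36, 4, 2, 24, 6, 41, 35, 10]
Tree (level-order array): [14, 4, 36, 2, 6, 24, 41, None, None, None, 10, None, 35]
In a BST, the LCA of p=4, q=14 is the first node v on the
root-to-leaf path with p <= v <= q (go left if both < v, right if both > v).
Walk from root:
  at 14: 4 <= 14 <= 14, this is the LCA
LCA = 14


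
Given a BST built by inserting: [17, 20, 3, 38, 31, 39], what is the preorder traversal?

Tree insertion order: [17, 20, 3, 38, 31, 39]
Tree (level-order array): [17, 3, 20, None, None, None, 38, 31, 39]
Preorder traversal: [17, 3, 20, 38, 31, 39]


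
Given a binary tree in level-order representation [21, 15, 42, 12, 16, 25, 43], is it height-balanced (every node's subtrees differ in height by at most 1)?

Tree (level-order array): [21, 15, 42, 12, 16, 25, 43]
Definition: a tree is height-balanced if, at every node, |h(left) - h(right)| <= 1 (empty subtree has height -1).
Bottom-up per-node check:
  node 12: h_left=-1, h_right=-1, diff=0 [OK], height=0
  node 16: h_left=-1, h_right=-1, diff=0 [OK], height=0
  node 15: h_left=0, h_right=0, diff=0 [OK], height=1
  node 25: h_left=-1, h_right=-1, diff=0 [OK], height=0
  node 43: h_left=-1, h_right=-1, diff=0 [OK], height=0
  node 42: h_left=0, h_right=0, diff=0 [OK], height=1
  node 21: h_left=1, h_right=1, diff=0 [OK], height=2
All nodes satisfy the balance condition.
Result: Balanced


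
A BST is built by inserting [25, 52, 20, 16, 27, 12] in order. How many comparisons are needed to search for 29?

Search path for 29: 25 -> 52 -> 27
Found: False
Comparisons: 3


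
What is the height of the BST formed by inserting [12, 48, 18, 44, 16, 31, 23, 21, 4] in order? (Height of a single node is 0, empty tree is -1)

Insertion order: [12, 48, 18, 44, 16, 31, 23, 21, 4]
Tree (level-order array): [12, 4, 48, None, None, 18, None, 16, 44, None, None, 31, None, 23, None, 21]
Compute height bottom-up (empty subtree = -1):
  height(4) = 1 + max(-1, -1) = 0
  height(16) = 1 + max(-1, -1) = 0
  height(21) = 1 + max(-1, -1) = 0
  height(23) = 1 + max(0, -1) = 1
  height(31) = 1 + max(1, -1) = 2
  height(44) = 1 + max(2, -1) = 3
  height(18) = 1 + max(0, 3) = 4
  height(48) = 1 + max(4, -1) = 5
  height(12) = 1 + max(0, 5) = 6
Height = 6


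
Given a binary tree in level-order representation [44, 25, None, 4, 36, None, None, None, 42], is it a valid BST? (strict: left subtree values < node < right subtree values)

Level-order array: [44, 25, None, 4, 36, None, None, None, 42]
Validate using subtree bounds (lo, hi): at each node, require lo < value < hi,
then recurse left with hi=value and right with lo=value.
Preorder trace (stopping at first violation):
  at node 44 with bounds (-inf, +inf): OK
  at node 25 with bounds (-inf, 44): OK
  at node 4 with bounds (-inf, 25): OK
  at node 36 with bounds (25, 44): OK
  at node 42 with bounds (36, 44): OK
No violation found at any node.
Result: Valid BST


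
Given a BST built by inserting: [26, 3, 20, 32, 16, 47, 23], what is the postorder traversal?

Tree insertion order: [26, 3, 20, 32, 16, 47, 23]
Tree (level-order array): [26, 3, 32, None, 20, None, 47, 16, 23]
Postorder traversal: [16, 23, 20, 3, 47, 32, 26]


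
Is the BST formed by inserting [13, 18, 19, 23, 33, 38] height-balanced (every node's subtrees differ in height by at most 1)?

Tree (level-order array): [13, None, 18, None, 19, None, 23, None, 33, None, 38]
Definition: a tree is height-balanced if, at every node, |h(left) - h(right)| <= 1 (empty subtree has height -1).
Bottom-up per-node check:
  node 38: h_left=-1, h_right=-1, diff=0 [OK], height=0
  node 33: h_left=-1, h_right=0, diff=1 [OK], height=1
  node 23: h_left=-1, h_right=1, diff=2 [FAIL (|-1-1|=2 > 1)], height=2
  node 19: h_left=-1, h_right=2, diff=3 [FAIL (|-1-2|=3 > 1)], height=3
  node 18: h_left=-1, h_right=3, diff=4 [FAIL (|-1-3|=4 > 1)], height=4
  node 13: h_left=-1, h_right=4, diff=5 [FAIL (|-1-4|=5 > 1)], height=5
Node 23 violates the condition: |-1 - 1| = 2 > 1.
Result: Not balanced


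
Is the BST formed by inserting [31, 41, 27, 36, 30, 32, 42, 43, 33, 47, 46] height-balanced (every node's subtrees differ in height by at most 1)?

Tree (level-order array): [31, 27, 41, None, 30, 36, 42, None, None, 32, None, None, 43, None, 33, None, 47, None, None, 46]
Definition: a tree is height-balanced if, at every node, |h(left) - h(right)| <= 1 (empty subtree has height -1).
Bottom-up per-node check:
  node 30: h_left=-1, h_right=-1, diff=0 [OK], height=0
  node 27: h_left=-1, h_right=0, diff=1 [OK], height=1
  node 33: h_left=-1, h_right=-1, diff=0 [OK], height=0
  node 32: h_left=-1, h_right=0, diff=1 [OK], height=1
  node 36: h_left=1, h_right=-1, diff=2 [FAIL (|1--1|=2 > 1)], height=2
  node 46: h_left=-1, h_right=-1, diff=0 [OK], height=0
  node 47: h_left=0, h_right=-1, diff=1 [OK], height=1
  node 43: h_left=-1, h_right=1, diff=2 [FAIL (|-1-1|=2 > 1)], height=2
  node 42: h_left=-1, h_right=2, diff=3 [FAIL (|-1-2|=3 > 1)], height=3
  node 41: h_left=2, h_right=3, diff=1 [OK], height=4
  node 31: h_left=1, h_right=4, diff=3 [FAIL (|1-4|=3 > 1)], height=5
Node 36 violates the condition: |1 - -1| = 2 > 1.
Result: Not balanced


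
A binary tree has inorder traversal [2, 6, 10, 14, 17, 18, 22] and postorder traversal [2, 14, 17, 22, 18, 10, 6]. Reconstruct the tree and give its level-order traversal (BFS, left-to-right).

Inorder:   [2, 6, 10, 14, 17, 18, 22]
Postorder: [2, 14, 17, 22, 18, 10, 6]
Algorithm: postorder visits root last, so walk postorder right-to-left;
each value is the root of the current inorder slice — split it at that
value, recurse on the right subtree first, then the left.
Recursive splits:
  root=6; inorder splits into left=[2], right=[10, 14, 17, 18, 22]
  root=10; inorder splits into left=[], right=[14, 17, 18, 22]
  root=18; inorder splits into left=[14, 17], right=[22]
  root=22; inorder splits into left=[], right=[]
  root=17; inorder splits into left=[14], right=[]
  root=14; inorder splits into left=[], right=[]
  root=2; inorder splits into left=[], right=[]
Reconstructed level-order: [6, 2, 10, 18, 17, 22, 14]


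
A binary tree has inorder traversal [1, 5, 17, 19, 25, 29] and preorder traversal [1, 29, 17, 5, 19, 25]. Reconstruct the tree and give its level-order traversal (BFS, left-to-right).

Inorder:  [1, 5, 17, 19, 25, 29]
Preorder: [1, 29, 17, 5, 19, 25]
Algorithm: preorder visits root first, so consume preorder in order;
for each root, split the current inorder slice at that value into
left-subtree inorder and right-subtree inorder, then recurse.
Recursive splits:
  root=1; inorder splits into left=[], right=[5, 17, 19, 25, 29]
  root=29; inorder splits into left=[5, 17, 19, 25], right=[]
  root=17; inorder splits into left=[5], right=[19, 25]
  root=5; inorder splits into left=[], right=[]
  root=19; inorder splits into left=[], right=[25]
  root=25; inorder splits into left=[], right=[]
Reconstructed level-order: [1, 29, 17, 5, 19, 25]


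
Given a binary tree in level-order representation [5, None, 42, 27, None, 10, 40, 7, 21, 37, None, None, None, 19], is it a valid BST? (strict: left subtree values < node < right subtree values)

Level-order array: [5, None, 42, 27, None, 10, 40, 7, 21, 37, None, None, None, 19]
Validate using subtree bounds (lo, hi): at each node, require lo < value < hi,
then recurse left with hi=value and right with lo=value.
Preorder trace (stopping at first violation):
  at node 5 with bounds (-inf, +inf): OK
  at node 42 with bounds (5, +inf): OK
  at node 27 with bounds (5, 42): OK
  at node 10 with bounds (5, 27): OK
  at node 7 with bounds (5, 10): OK
  at node 21 with bounds (10, 27): OK
  at node 19 with bounds (10, 21): OK
  at node 40 with bounds (27, 42): OK
  at node 37 with bounds (27, 40): OK
No violation found at any node.
Result: Valid BST


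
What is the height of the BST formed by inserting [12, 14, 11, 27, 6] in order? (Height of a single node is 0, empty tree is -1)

Insertion order: [12, 14, 11, 27, 6]
Tree (level-order array): [12, 11, 14, 6, None, None, 27]
Compute height bottom-up (empty subtree = -1):
  height(6) = 1 + max(-1, -1) = 0
  height(11) = 1 + max(0, -1) = 1
  height(27) = 1 + max(-1, -1) = 0
  height(14) = 1 + max(-1, 0) = 1
  height(12) = 1 + max(1, 1) = 2
Height = 2


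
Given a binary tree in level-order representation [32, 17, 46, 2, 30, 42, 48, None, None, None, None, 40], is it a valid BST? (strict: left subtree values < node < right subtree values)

Level-order array: [32, 17, 46, 2, 30, 42, 48, None, None, None, None, 40]
Validate using subtree bounds (lo, hi): at each node, require lo < value < hi,
then recurse left with hi=value and right with lo=value.
Preorder trace (stopping at first violation):
  at node 32 with bounds (-inf, +inf): OK
  at node 17 with bounds (-inf, 32): OK
  at node 2 with bounds (-inf, 17): OK
  at node 30 with bounds (17, 32): OK
  at node 46 with bounds (32, +inf): OK
  at node 42 with bounds (32, 46): OK
  at node 40 with bounds (32, 42): OK
  at node 48 with bounds (46, +inf): OK
No violation found at any node.
Result: Valid BST


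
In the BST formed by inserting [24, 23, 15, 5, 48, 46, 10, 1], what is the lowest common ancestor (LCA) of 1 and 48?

Tree insertion order: [24, 23, 15, 5, 48, 46, 10, 1]
Tree (level-order array): [24, 23, 48, 15, None, 46, None, 5, None, None, None, 1, 10]
In a BST, the LCA of p=1, q=48 is the first node v on the
root-to-leaf path with p <= v <= q (go left if both < v, right if both > v).
Walk from root:
  at 24: 1 <= 24 <= 48, this is the LCA
LCA = 24


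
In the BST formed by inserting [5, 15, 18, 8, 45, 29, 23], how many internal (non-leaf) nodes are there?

Tree built from: [5, 15, 18, 8, 45, 29, 23]
Tree (level-order array): [5, None, 15, 8, 18, None, None, None, 45, 29, None, 23]
Rule: An internal node has at least one child.
Per-node child counts:
  node 5: 1 child(ren)
  node 15: 2 child(ren)
  node 8: 0 child(ren)
  node 18: 1 child(ren)
  node 45: 1 child(ren)
  node 29: 1 child(ren)
  node 23: 0 child(ren)
Matching nodes: [5, 15, 18, 45, 29]
Count of internal (non-leaf) nodes: 5


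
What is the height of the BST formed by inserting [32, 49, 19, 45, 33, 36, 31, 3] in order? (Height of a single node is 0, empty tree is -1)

Insertion order: [32, 49, 19, 45, 33, 36, 31, 3]
Tree (level-order array): [32, 19, 49, 3, 31, 45, None, None, None, None, None, 33, None, None, 36]
Compute height bottom-up (empty subtree = -1):
  height(3) = 1 + max(-1, -1) = 0
  height(31) = 1 + max(-1, -1) = 0
  height(19) = 1 + max(0, 0) = 1
  height(36) = 1 + max(-1, -1) = 0
  height(33) = 1 + max(-1, 0) = 1
  height(45) = 1 + max(1, -1) = 2
  height(49) = 1 + max(2, -1) = 3
  height(32) = 1 + max(1, 3) = 4
Height = 4


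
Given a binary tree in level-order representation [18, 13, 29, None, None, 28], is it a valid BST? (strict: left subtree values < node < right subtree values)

Level-order array: [18, 13, 29, None, None, 28]
Validate using subtree bounds (lo, hi): at each node, require lo < value < hi,
then recurse left with hi=value and right with lo=value.
Preorder trace (stopping at first violation):
  at node 18 with bounds (-inf, +inf): OK
  at node 13 with bounds (-inf, 18): OK
  at node 29 with bounds (18, +inf): OK
  at node 28 with bounds (18, 29): OK
No violation found at any node.
Result: Valid BST


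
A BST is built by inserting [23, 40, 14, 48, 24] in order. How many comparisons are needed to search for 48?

Search path for 48: 23 -> 40 -> 48
Found: True
Comparisons: 3


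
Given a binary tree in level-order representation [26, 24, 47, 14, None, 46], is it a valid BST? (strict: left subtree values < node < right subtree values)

Level-order array: [26, 24, 47, 14, None, 46]
Validate using subtree bounds (lo, hi): at each node, require lo < value < hi,
then recurse left with hi=value and right with lo=value.
Preorder trace (stopping at first violation):
  at node 26 with bounds (-inf, +inf): OK
  at node 24 with bounds (-inf, 26): OK
  at node 14 with bounds (-inf, 24): OK
  at node 47 with bounds (26, +inf): OK
  at node 46 with bounds (26, 47): OK
No violation found at any node.
Result: Valid BST


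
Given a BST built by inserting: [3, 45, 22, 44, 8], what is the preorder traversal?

Tree insertion order: [3, 45, 22, 44, 8]
Tree (level-order array): [3, None, 45, 22, None, 8, 44]
Preorder traversal: [3, 45, 22, 8, 44]


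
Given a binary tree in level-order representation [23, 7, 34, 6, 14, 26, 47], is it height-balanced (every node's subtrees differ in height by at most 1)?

Tree (level-order array): [23, 7, 34, 6, 14, 26, 47]
Definition: a tree is height-balanced if, at every node, |h(left) - h(right)| <= 1 (empty subtree has height -1).
Bottom-up per-node check:
  node 6: h_left=-1, h_right=-1, diff=0 [OK], height=0
  node 14: h_left=-1, h_right=-1, diff=0 [OK], height=0
  node 7: h_left=0, h_right=0, diff=0 [OK], height=1
  node 26: h_left=-1, h_right=-1, diff=0 [OK], height=0
  node 47: h_left=-1, h_right=-1, diff=0 [OK], height=0
  node 34: h_left=0, h_right=0, diff=0 [OK], height=1
  node 23: h_left=1, h_right=1, diff=0 [OK], height=2
All nodes satisfy the balance condition.
Result: Balanced


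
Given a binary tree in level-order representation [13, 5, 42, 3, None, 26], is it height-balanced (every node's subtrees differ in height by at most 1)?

Tree (level-order array): [13, 5, 42, 3, None, 26]
Definition: a tree is height-balanced if, at every node, |h(left) - h(right)| <= 1 (empty subtree has height -1).
Bottom-up per-node check:
  node 3: h_left=-1, h_right=-1, diff=0 [OK], height=0
  node 5: h_left=0, h_right=-1, diff=1 [OK], height=1
  node 26: h_left=-1, h_right=-1, diff=0 [OK], height=0
  node 42: h_left=0, h_right=-1, diff=1 [OK], height=1
  node 13: h_left=1, h_right=1, diff=0 [OK], height=2
All nodes satisfy the balance condition.
Result: Balanced


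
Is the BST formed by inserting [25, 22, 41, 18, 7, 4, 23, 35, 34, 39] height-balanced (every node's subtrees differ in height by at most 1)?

Tree (level-order array): [25, 22, 41, 18, 23, 35, None, 7, None, None, None, 34, 39, 4]
Definition: a tree is height-balanced if, at every node, |h(left) - h(right)| <= 1 (empty subtree has height -1).
Bottom-up per-node check:
  node 4: h_left=-1, h_right=-1, diff=0 [OK], height=0
  node 7: h_left=0, h_right=-1, diff=1 [OK], height=1
  node 18: h_left=1, h_right=-1, diff=2 [FAIL (|1--1|=2 > 1)], height=2
  node 23: h_left=-1, h_right=-1, diff=0 [OK], height=0
  node 22: h_left=2, h_right=0, diff=2 [FAIL (|2-0|=2 > 1)], height=3
  node 34: h_left=-1, h_right=-1, diff=0 [OK], height=0
  node 39: h_left=-1, h_right=-1, diff=0 [OK], height=0
  node 35: h_left=0, h_right=0, diff=0 [OK], height=1
  node 41: h_left=1, h_right=-1, diff=2 [FAIL (|1--1|=2 > 1)], height=2
  node 25: h_left=3, h_right=2, diff=1 [OK], height=4
Node 18 violates the condition: |1 - -1| = 2 > 1.
Result: Not balanced


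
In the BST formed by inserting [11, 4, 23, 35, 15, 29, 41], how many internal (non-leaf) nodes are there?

Tree built from: [11, 4, 23, 35, 15, 29, 41]
Tree (level-order array): [11, 4, 23, None, None, 15, 35, None, None, 29, 41]
Rule: An internal node has at least one child.
Per-node child counts:
  node 11: 2 child(ren)
  node 4: 0 child(ren)
  node 23: 2 child(ren)
  node 15: 0 child(ren)
  node 35: 2 child(ren)
  node 29: 0 child(ren)
  node 41: 0 child(ren)
Matching nodes: [11, 23, 35]
Count of internal (non-leaf) nodes: 3


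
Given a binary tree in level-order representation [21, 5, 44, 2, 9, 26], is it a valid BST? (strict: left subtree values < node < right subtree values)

Level-order array: [21, 5, 44, 2, 9, 26]
Validate using subtree bounds (lo, hi): at each node, require lo < value < hi,
then recurse left with hi=value and right with lo=value.
Preorder trace (stopping at first violation):
  at node 21 with bounds (-inf, +inf): OK
  at node 5 with bounds (-inf, 21): OK
  at node 2 with bounds (-inf, 5): OK
  at node 9 with bounds (5, 21): OK
  at node 44 with bounds (21, +inf): OK
  at node 26 with bounds (21, 44): OK
No violation found at any node.
Result: Valid BST
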